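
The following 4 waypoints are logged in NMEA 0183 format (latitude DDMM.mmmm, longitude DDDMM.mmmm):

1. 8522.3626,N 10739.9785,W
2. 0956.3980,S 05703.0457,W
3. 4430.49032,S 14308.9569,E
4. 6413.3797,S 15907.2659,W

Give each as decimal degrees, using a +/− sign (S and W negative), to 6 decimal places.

1. 85.372710, -107.666308
2. -9.939967, -57.050762
3. -44.508172, 143.149282
4. -64.222995, -159.121098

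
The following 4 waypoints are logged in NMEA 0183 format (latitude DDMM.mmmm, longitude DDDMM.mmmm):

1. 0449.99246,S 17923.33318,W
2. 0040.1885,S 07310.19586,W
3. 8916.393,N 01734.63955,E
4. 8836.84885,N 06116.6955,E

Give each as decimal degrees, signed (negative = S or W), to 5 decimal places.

1. -4.83321, -179.38889
2. -0.66981, -73.16993
3. 89.27322, 17.57733
4. 88.61415, 61.27826

Point 1:
  Lat: split at 2 digits → 04° and 49.99246′; 4 + 49.99246/60 = 4.833208
  S → negative
  Lon: degrees = first 3 digits = 179, minutes = 23.33318; 179 + 23.33318/60 = 179.388886
  hemisphere W, so the sign is −
Point 2:
  Latitude: split at 2 digits → 00° and 40.1885′; 0 + 40.1885/60 = 0.669808
  hemisphere S, so the sign is −
  λ: degrees = first 3 digits = 73, minutes = 10.19586; 73 + 10.19586/60 = 73.169931
  hemisphere W, so the sign is −
Point 3:
  Lat: degrees = first 2 digits = 89, minutes = 16.393; 89 + 16.393/60 = 89.273217
  N → positive
  λ: degrees = first 3 digits = 17, minutes = 34.63955; 17 + 34.63955/60 = 17.577326
  E → positive
Point 4:
  Lat: degrees = first 2 digits = 88, minutes = 36.84885; 88 + 36.84885/60 = 88.614148
  N → positive
  λ: degrees = first 3 digits = 61, minutes = 16.6955; 61 + 16.6955/60 = 61.278258
  E ⇒ keep positive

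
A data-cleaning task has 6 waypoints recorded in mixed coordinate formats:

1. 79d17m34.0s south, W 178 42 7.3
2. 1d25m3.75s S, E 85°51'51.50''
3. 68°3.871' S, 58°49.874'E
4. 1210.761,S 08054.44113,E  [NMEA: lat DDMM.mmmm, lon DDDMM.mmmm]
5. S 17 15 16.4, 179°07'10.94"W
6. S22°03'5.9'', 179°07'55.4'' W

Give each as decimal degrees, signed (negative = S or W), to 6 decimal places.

1. -79.292778, -178.702028
2. -1.417708, 85.864306
3. -68.064517, 58.831233
4. -12.179350, 80.907352
5. -17.254556, -179.119706
6. -22.051639, -179.132056

Point 1:
  Latitude: 79 + 17/60 + 34/3600 = 79.2927778
  hemisphere S, so the sign is −
  Lon: 42′ + 7.3″ = 42.12167′; 178 + 42.12167/60 = 178.7020278
  W ⇒ negate
Point 2:
  Latitude: 1 + 25/60 + 3.75/3600 = 1.4177083
  S ⇒ negate
  Longitude: 51′ + 51.5″ = 51.85833′; 85 + 51.85833/60 = 85.8643056
  E ⇒ keep positive
Point 3:
  φ: 3.871′ = 0.064517°; total 68.0645167
  S → negative
  λ: 49.874′ = 0.831233°; total 58.8312333
  E ⇒ keep positive
Point 4:
  Latitude: split at 2 digits → 12° and 10.761′; 12 + 10.761/60 = 12.1793500
  S → negative
  Longitude: split at 3 digits → 080° and 54.44113′; 80 + 54.44113/60 = 80.9073522
  E → positive
Point 5:
  Lat: 17° + 15/60 + 16.4/3600 = 17 + 0.250000 + 0.004556 = 17.2545556
  S ⇒ negate
  Lon: 179 + 7/60 + 10.94/3600 = 179.1197056
  hemisphere W, so the sign is −
Point 6:
  φ: 22° + 3/60 + 5.9/3600 = 22 + 0.050000 + 0.001639 = 22.0516389
  S ⇒ negate
  Longitude: 179 + 7/60 + 55.4/3600 = 179.1320556
  W ⇒ negate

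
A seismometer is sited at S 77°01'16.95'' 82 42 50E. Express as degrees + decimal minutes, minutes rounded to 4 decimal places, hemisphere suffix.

77° 1.2825′ S, 82° 42.8333′ E

Lat: seconds/60 = 0.28250; minutes = 1 + 0.28250 = 1.282500
Lon: seconds/60 = 0.83333; minutes = 42 + 0.83333 = 42.833333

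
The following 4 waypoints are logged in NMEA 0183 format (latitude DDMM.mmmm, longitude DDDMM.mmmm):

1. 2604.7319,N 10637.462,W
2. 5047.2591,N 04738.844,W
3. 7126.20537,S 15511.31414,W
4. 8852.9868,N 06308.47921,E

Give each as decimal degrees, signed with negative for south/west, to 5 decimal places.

1. 26.07887, -106.62437
2. 50.78765, -47.64740
3. -71.43676, -155.18857
4. 88.88311, 63.14132

Point 1:
  Latitude: degrees = first 2 digits = 26, minutes = 4.7319; 26 + 4.7319/60 = 26.078865
  N ⇒ keep positive
  Lon: split at 3 digits → 106° and 37.462′; 106 + 37.462/60 = 106.624367
  hemisphere W, so the sign is −
Point 2:
  φ: split at 2 digits → 50° and 47.2591′; 50 + 47.2591/60 = 50.787652
  N → positive
  Longitude: split at 3 digits → 047° and 38.844′; 47 + 38.844/60 = 47.647400
  W → negative
Point 3:
  Lat: degrees = first 2 digits = 71, minutes = 26.20537; 71 + 26.20537/60 = 71.436756
  hemisphere S, so the sign is −
  Longitude: degrees = first 3 digits = 155, minutes = 11.31414; 155 + 11.31414/60 = 155.188569
  hemisphere W, so the sign is −
Point 4:
  Latitude: degrees = first 2 digits = 88, minutes = 52.9868; 88 + 52.9868/60 = 88.883113
  N → positive
  Longitude: degrees = first 3 digits = 63, minutes = 8.47921; 63 + 8.47921/60 = 63.141320
  E ⇒ keep positive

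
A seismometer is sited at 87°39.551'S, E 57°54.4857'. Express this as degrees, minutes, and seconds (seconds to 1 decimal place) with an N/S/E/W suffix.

87°39′33.1″ S, 57°54′29.1″ E

φ: 39.55100′ → 39′ and 0.55100 × 60 = 33.060″
Lon: fractional minutes 0.48570 × 60 = 29.142″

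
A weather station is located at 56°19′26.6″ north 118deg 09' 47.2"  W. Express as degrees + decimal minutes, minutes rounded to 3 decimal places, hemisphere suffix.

56° 19.443′ N, 118° 9.787′ W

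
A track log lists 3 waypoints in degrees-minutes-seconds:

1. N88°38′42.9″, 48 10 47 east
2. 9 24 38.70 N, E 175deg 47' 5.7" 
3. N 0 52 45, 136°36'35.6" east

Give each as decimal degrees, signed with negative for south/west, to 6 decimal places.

Point 1:
  Lat: 38′ + 42.9″ = 38.71500′; 88 + 38.71500/60 = 88.6452500
  N → positive
  λ: 48 + 10/60 + 47/3600 = 48.1797222
  E ⇒ keep positive
Point 2:
  Lat: 9° + 24/60 + 38.7/3600 = 9 + 0.400000 + 0.010750 = 9.4107500
  N ⇒ keep positive
  Lon: 175 + 47/60 + 5.7/3600 = 175.7849167
  E ⇒ keep positive
Point 3:
  Latitude: 52′ + 45″ = 52.75000′; 0 + 52.75000/60 = 0.8791667
  N ⇒ keep positive
  Lon: 136 + 36/60 + 35.6/3600 = 136.6098889
  E → positive

1. 88.645250, 48.179722
2. 9.410750, 175.784917
3. 0.879167, 136.609889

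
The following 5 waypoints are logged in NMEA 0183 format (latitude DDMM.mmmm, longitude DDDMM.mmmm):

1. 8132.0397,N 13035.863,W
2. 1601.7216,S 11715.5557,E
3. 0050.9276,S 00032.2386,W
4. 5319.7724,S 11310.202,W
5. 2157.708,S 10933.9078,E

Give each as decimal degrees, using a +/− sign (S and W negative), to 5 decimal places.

1. 81.53400, -130.59772
2. -16.02869, 117.25926
3. -0.84879, -0.53731
4. -53.32954, -113.17003
5. -21.96180, 109.56513

Point 1:
  Lat: split at 2 digits → 81° and 32.0397′; 81 + 32.0397/60 = 81.533995
  N ⇒ keep positive
  Longitude: split at 3 digits → 130° and 35.863′; 130 + 35.863/60 = 130.597717
  W ⇒ negate
Point 2:
  φ: degrees = first 2 digits = 16, minutes = 1.7216; 16 + 1.7216/60 = 16.028693
  S ⇒ negate
  λ: split at 3 digits → 117° and 15.5557′; 117 + 15.5557/60 = 117.259262
  E ⇒ keep positive
Point 3:
  φ: degrees = first 2 digits = 0, minutes = 50.9276; 0 + 50.9276/60 = 0.848793
  S → negative
  Longitude: degrees = first 3 digits = 0, minutes = 32.2386; 0 + 32.2386/60 = 0.537310
  W → negative
Point 4:
  Lat: degrees = first 2 digits = 53, minutes = 19.7724; 53 + 19.7724/60 = 53.329540
  S → negative
  λ: degrees = first 3 digits = 113, minutes = 10.202; 113 + 10.202/60 = 113.170033
  W ⇒ negate
Point 5:
  Latitude: degrees = first 2 digits = 21, minutes = 57.708; 21 + 57.708/60 = 21.961800
  S ⇒ negate
  λ: degrees = first 3 digits = 109, minutes = 33.9078; 109 + 33.9078/60 = 109.565130
  E → positive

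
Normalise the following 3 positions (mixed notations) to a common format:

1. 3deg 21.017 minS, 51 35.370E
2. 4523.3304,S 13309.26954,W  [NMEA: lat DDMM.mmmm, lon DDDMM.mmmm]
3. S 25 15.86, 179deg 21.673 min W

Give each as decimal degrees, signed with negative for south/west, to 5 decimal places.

1. -3.35028, 51.58950
2. -45.38884, -133.15449
3. -25.26433, -179.36122

Point 1:
  φ: 3 + 21.017/60 = 3.350283
  S ⇒ negate
  λ: 51 + 35.37/60 = 51.589500
  E ⇒ keep positive
Point 2:
  φ: split at 2 digits → 45° and 23.3304′; 45 + 23.3304/60 = 45.388840
  hemisphere S, so the sign is −
  Longitude: split at 3 digits → 133° and 9.26954′; 133 + 9.26954/60 = 133.154492
  hemisphere W, so the sign is −
Point 3:
  Latitude: 25 + 15.86/60 = 25.264333
  hemisphere S, so the sign is −
  λ: 21.673′ = 0.361217°; total 179.361217
  W → negative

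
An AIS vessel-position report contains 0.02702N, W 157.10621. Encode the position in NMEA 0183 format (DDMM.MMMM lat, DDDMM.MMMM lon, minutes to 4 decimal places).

Lat: fractional part 0.027020 → 1.621200 minutes
λ: minutes = (157.106210 − 157) × 60 = 6.372600

0001.6212,N / 15706.3726,W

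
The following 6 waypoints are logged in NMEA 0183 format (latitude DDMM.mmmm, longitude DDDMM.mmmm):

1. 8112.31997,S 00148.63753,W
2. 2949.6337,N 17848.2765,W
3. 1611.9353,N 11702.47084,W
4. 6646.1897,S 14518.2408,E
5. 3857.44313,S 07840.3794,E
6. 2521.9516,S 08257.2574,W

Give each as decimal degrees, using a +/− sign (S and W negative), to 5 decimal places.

Point 1:
  Lat: split at 2 digits → 81° and 12.31997′; 81 + 12.31997/60 = 81.205333
  S → negative
  Longitude: degrees = first 3 digits = 1, minutes = 48.63753; 1 + 48.63753/60 = 1.810626
  hemisphere W, so the sign is −
Point 2:
  φ: split at 2 digits → 29° and 49.6337′; 29 + 49.6337/60 = 29.827228
  N ⇒ keep positive
  Longitude: degrees = first 3 digits = 178, minutes = 48.2765; 178 + 48.2765/60 = 178.804608
  W → negative
Point 3:
  Latitude: degrees = first 2 digits = 16, minutes = 11.9353; 16 + 11.9353/60 = 16.198922
  N → positive
  Lon: degrees = first 3 digits = 117, minutes = 2.47084; 117 + 2.47084/60 = 117.041181
  W ⇒ negate
Point 4:
  Lat: split at 2 digits → 66° and 46.1897′; 66 + 46.1897/60 = 66.769828
  S → negative
  Longitude: split at 3 digits → 145° and 18.2408′; 145 + 18.2408/60 = 145.304013
  E → positive
Point 5:
  Lat: split at 2 digits → 38° and 57.44313′; 38 + 57.44313/60 = 38.957386
  hemisphere S, so the sign is −
  Longitude: degrees = first 3 digits = 78, minutes = 40.3794; 78 + 40.3794/60 = 78.672990
  E → positive
Point 6:
  Lat: degrees = first 2 digits = 25, minutes = 21.9516; 25 + 21.9516/60 = 25.365860
  hemisphere S, so the sign is −
  Lon: degrees = first 3 digits = 82, minutes = 57.2574; 82 + 57.2574/60 = 82.954290
  W → negative

1. -81.20533, -1.81063
2. 29.82723, -178.80461
3. 16.19892, -117.04118
4. -66.76983, 145.30401
5. -38.95739, 78.67299
6. -25.36586, -82.95429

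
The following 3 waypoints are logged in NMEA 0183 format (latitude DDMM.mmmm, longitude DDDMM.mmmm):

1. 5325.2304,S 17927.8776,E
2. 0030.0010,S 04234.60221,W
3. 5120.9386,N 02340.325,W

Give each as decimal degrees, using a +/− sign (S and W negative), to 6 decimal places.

Point 1:
  Latitude: split at 2 digits → 53° and 25.2304′; 53 + 25.2304/60 = 53.4205067
  hemisphere S, so the sign is −
  Longitude: split at 3 digits → 179° and 27.8776′; 179 + 27.8776/60 = 179.4646267
  E → positive
Point 2:
  Lat: degrees = first 2 digits = 0, minutes = 30.001; 0 + 30.001/60 = 0.5000167
  S → negative
  Lon: split at 3 digits → 042° and 34.60221′; 42 + 34.60221/60 = 42.5767035
  W ⇒ negate
Point 3:
  Lat: degrees = first 2 digits = 51, minutes = 20.9386; 51 + 20.9386/60 = 51.3489767
  N → positive
  Lon: degrees = first 3 digits = 23, minutes = 40.325; 23 + 40.325/60 = 23.6720833
  W → negative

1. -53.420507, 179.464627
2. -0.500017, -42.576704
3. 51.348977, -23.672083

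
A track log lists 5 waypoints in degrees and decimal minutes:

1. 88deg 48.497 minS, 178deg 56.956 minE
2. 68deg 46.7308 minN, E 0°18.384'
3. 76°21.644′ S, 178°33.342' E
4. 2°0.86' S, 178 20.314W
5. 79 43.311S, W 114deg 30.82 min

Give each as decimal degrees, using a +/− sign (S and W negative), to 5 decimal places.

1. -88.80828, 178.94927
2. 68.77885, 0.30640
3. -76.36073, 178.55570
4. -2.01433, -178.33857
5. -79.72185, -114.51367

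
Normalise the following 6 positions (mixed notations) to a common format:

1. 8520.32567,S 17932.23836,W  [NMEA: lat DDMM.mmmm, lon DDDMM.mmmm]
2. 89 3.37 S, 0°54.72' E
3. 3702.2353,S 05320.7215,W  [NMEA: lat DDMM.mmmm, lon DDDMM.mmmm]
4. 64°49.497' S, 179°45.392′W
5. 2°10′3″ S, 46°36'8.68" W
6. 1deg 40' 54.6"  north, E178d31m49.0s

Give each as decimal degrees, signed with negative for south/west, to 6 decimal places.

1. -85.338761, -179.537306
2. -89.056167, 0.912000
3. -37.037255, -53.345358
4. -64.824950, -179.756533
5. -2.167500, -46.602411
6. 1.681833, 178.530278

Point 1:
  Latitude: split at 2 digits → 85° and 20.32567′; 85 + 20.32567/60 = 85.3387612
  S ⇒ negate
  Longitude: degrees = first 3 digits = 179, minutes = 32.23836; 179 + 32.23836/60 = 179.5373060
  W → negative
Point 2:
  φ: 89 + 3.37/60 = 89.0561667
  S → negative
  λ: 54.72′ = 0.912000°; total 0.9120000
  E ⇒ keep positive
Point 3:
  Latitude: split at 2 digits → 37° and 2.2353′; 37 + 2.2353/60 = 37.0372550
  S → negative
  λ: degrees = first 3 digits = 53, minutes = 20.7215; 53 + 20.7215/60 = 53.3453583
  W ⇒ negate
Point 4:
  φ: 49.497′ = 0.824950°; total 64.8249500
  S ⇒ negate
  λ: 45.392′ = 0.756533°; total 179.7565333
  W ⇒ negate
Point 5:
  Lat: 2° + 10/60 + 3/3600 = 2 + 0.166667 + 0.000833 = 2.1675000
  S → negative
  Longitude: 36′ + 8.68″ = 36.14467′; 46 + 36.14467/60 = 46.6024111
  W ⇒ negate
Point 6:
  φ: 1 + 40/60 + 54.6/3600 = 1.6818333
  N → positive
  Longitude: 31′ + 49″ = 31.81667′; 178 + 31.81667/60 = 178.5302778
  E → positive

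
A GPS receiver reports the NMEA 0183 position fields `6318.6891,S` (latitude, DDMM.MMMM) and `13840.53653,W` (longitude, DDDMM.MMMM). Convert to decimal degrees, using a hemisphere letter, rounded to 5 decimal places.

Lat: degrees = first 2 digits = 63, minutes = 18.6891; 63 + 18.6891/60 = 63.311485
Longitude: degrees = first 3 digits = 138, minutes = 40.53653; 138 + 40.53653/60 = 138.675609

63.31149° S, 138.67561° W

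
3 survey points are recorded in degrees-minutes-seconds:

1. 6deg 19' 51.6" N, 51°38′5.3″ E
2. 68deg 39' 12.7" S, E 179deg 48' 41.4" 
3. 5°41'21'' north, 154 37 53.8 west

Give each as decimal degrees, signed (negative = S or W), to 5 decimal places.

Point 1:
  φ: 6 + 19/60 + 51.6/3600 = 6.331000
  N → positive
  λ: 51° + 38/60 + 5.3/3600 = 51 + 0.633333 + 0.001472 = 51.634806
  E → positive
Point 2:
  Latitude: 68° + 39/60 + 12.7/3600 = 68 + 0.650000 + 0.003528 = 68.653528
  S ⇒ negate
  Longitude: 179 + 48/60 + 41.4/3600 = 179.811500
  E ⇒ keep positive
Point 3:
  Latitude: 5 + 41/60 + 21/3600 = 5.689167
  N ⇒ keep positive
  Lon: 154 + 37/60 + 53.8/3600 = 154.631611
  W → negative

1. 6.33100, 51.63481
2. -68.65353, 179.81150
3. 5.68917, -154.63161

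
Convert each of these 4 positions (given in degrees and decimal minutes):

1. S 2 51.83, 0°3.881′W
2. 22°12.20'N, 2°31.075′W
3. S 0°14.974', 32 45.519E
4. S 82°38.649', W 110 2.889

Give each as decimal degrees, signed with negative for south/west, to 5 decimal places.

1. -2.86383, -0.06468
2. 22.20333, -2.51792
3. -0.24957, 32.75865
4. -82.64415, -110.04815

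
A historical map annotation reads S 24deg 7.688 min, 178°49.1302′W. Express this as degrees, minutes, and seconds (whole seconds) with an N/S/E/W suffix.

24°07′41″ S, 178°49′8″ W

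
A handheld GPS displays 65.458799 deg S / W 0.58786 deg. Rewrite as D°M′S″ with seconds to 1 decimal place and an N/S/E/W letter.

65°27′31.7″ S, 0°35′16.3″ W

Latitude: 0.458799° → 27.52794′; 0.52794 × 60 = 31.676″
Lon: 0.587860 × 60 = 35.27160′ → 35′, remainder × 60 = 16.296″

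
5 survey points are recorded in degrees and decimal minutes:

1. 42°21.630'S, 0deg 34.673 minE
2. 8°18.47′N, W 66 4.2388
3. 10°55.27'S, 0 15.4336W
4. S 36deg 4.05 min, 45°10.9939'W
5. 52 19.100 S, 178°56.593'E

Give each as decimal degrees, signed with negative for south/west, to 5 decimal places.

1. -42.36050, 0.57788
2. 8.30783, -66.07065
3. -10.92117, -0.25723
4. -36.06750, -45.18323
5. -52.31833, 178.94322

Point 1:
  Lat: 42 + 21.63/60 = 42.360500
  S ⇒ negate
  Lon: 0 + 34.673/60 = 0.577883
  E → positive
Point 2:
  φ: 18.47′ = 0.307833°; total 8.307833
  N → positive
  Lon: 4.2388′ = 0.070647°; total 66.070647
  W → negative
Point 3:
  φ: 55.27′ = 0.921167°; total 10.921167
  hemisphere S, so the sign is −
  λ: 15.4336′ = 0.257227°; total 0.257227
  W → negative
Point 4:
  Latitude: 36 + 4.05/60 = 36.067500
  hemisphere S, so the sign is −
  λ: 10.9939′ = 0.183232°; total 45.183232
  W → negative
Point 5:
  Latitude: 52 + 19.1/60 = 52.318333
  S ⇒ negate
  Lon: 178 + 56.593/60 = 178.943217
  E ⇒ keep positive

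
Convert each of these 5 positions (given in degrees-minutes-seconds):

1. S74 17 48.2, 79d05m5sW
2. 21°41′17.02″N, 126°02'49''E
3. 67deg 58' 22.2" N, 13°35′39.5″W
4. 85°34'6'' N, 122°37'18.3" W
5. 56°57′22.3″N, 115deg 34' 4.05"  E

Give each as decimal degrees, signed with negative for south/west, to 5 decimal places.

Point 1:
  φ: 74 + 17/60 + 48.2/3600 = 74.296722
  S → negative
  Longitude: 79° + 5/60 + 5/3600 = 79 + 0.083333 + 0.001389 = 79.084722
  W ⇒ negate
Point 2:
  Lat: 21° + 41/60 + 17.02/3600 = 21 + 0.683333 + 0.004728 = 21.688061
  N → positive
  λ: 126 + 2/60 + 49/3600 = 126.046944
  E ⇒ keep positive
Point 3:
  φ: 58′ + 22.2″ = 58.37000′; 67 + 58.37000/60 = 67.972833
  N → positive
  λ: 13 + 35/60 + 39.5/3600 = 13.594306
  hemisphere W, so the sign is −
Point 4:
  Lat: 85° + 34/60 + 6/3600 = 85 + 0.566667 + 0.001667 = 85.568333
  N → positive
  Lon: 122° + 37/60 + 18.3/3600 = 122 + 0.616667 + 0.005083 = 122.621750
  hemisphere W, so the sign is −
Point 5:
  Lat: 56° + 57/60 + 22.3/3600 = 56 + 0.950000 + 0.006194 = 56.956194
  N → positive
  λ: 115 + 34/60 + 4.05/3600 = 115.567792
  E ⇒ keep positive

1. -74.29672, -79.08472
2. 21.68806, 126.04694
3. 67.97283, -13.59431
4. 85.56833, -122.62175
5. 56.95619, 115.56779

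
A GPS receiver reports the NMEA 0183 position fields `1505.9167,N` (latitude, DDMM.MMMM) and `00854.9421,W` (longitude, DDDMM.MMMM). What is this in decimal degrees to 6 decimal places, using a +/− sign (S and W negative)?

15.098612, -8.915702

φ: split at 2 digits → 15° and 5.9167′; 15 + 5.9167/60 = 15.0986117
N ⇒ keep positive
Lon: split at 3 digits → 008° and 54.9421′; 8 + 54.9421/60 = 8.9157017
W ⇒ negate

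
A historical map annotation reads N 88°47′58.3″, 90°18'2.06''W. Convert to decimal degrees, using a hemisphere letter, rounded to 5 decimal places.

φ: 88° + 47/60 + 58.3/3600 = 88 + 0.783333 + 0.016194 = 88.799528
Lon: 90° + 18/60 + 2.06/3600 = 90 + 0.300000 + 0.000572 = 90.300572

88.79953° N, 90.30057° W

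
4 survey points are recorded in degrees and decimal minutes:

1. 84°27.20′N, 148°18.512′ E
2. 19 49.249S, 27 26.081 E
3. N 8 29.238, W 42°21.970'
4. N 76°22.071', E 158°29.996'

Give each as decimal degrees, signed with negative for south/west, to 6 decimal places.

Point 1:
  Latitude: 84 + 27.2/60 = 84.4533333
  N → positive
  λ: 18.512′ = 0.308533°; total 148.3085333
  E ⇒ keep positive
Point 2:
  φ: 49.249′ = 0.820817°; total 19.8208167
  hemisphere S, so the sign is −
  Longitude: 27 + 26.081/60 = 27.4346833
  E → positive
Point 3:
  Lat: 29.238′ = 0.487300°; total 8.4873000
  N ⇒ keep positive
  Longitude: 21.97′ = 0.366167°; total 42.3661667
  hemisphere W, so the sign is −
Point 4:
  Latitude: 22.071′ = 0.367850°; total 76.3678500
  N ⇒ keep positive
  λ: 29.996′ = 0.499933°; total 158.4999333
  E ⇒ keep positive

1. 84.453333, 148.308533
2. -19.820817, 27.434683
3. 8.487300, -42.366167
4. 76.367850, 158.499933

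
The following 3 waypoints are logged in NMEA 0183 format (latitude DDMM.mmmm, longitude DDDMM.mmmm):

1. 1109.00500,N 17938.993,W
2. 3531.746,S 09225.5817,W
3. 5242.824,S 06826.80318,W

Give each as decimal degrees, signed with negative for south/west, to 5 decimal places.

Point 1:
  Latitude: degrees = first 2 digits = 11, minutes = 9.005; 11 + 9.005/60 = 11.150083
  N ⇒ keep positive
  Longitude: split at 3 digits → 179° and 38.993′; 179 + 38.993/60 = 179.649883
  W → negative
Point 2:
  Lat: degrees = first 2 digits = 35, minutes = 31.746; 35 + 31.746/60 = 35.529100
  hemisphere S, so the sign is −
  Longitude: degrees = first 3 digits = 92, minutes = 25.5817; 92 + 25.5817/60 = 92.426362
  hemisphere W, so the sign is −
Point 3:
  φ: degrees = first 2 digits = 52, minutes = 42.824; 52 + 42.824/60 = 52.713733
  S → negative
  Lon: split at 3 digits → 068° and 26.80318′; 68 + 26.80318/60 = 68.446720
  W ⇒ negate

1. 11.15008, -179.64988
2. -35.52910, -92.42636
3. -52.71373, -68.44672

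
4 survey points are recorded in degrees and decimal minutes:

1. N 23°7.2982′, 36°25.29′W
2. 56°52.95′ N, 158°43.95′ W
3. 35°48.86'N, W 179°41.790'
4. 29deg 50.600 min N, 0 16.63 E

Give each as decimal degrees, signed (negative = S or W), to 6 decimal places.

Point 1:
  Lat: 7.2982′ = 0.121637°; total 23.1216367
  N → positive
  λ: 36 + 25.29/60 = 36.4215000
  W → negative
Point 2:
  Latitude: 56 + 52.95/60 = 56.8825000
  N ⇒ keep positive
  Longitude: 158 + 43.95/60 = 158.7325000
  hemisphere W, so the sign is −
Point 3:
  φ: 35 + 48.86/60 = 35.8143333
  N → positive
  λ: 41.79′ = 0.696500°; total 179.6965000
  W ⇒ negate
Point 4:
  Latitude: 50.6′ = 0.843333°; total 29.8433333
  N ⇒ keep positive
  λ: 16.63′ = 0.277167°; total 0.2771667
  E → positive

1. 23.121637, -36.421500
2. 56.882500, -158.732500
3. 35.814333, -179.696500
4. 29.843333, 0.277167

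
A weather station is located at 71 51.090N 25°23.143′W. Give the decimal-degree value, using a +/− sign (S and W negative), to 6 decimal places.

71.851500, -25.385717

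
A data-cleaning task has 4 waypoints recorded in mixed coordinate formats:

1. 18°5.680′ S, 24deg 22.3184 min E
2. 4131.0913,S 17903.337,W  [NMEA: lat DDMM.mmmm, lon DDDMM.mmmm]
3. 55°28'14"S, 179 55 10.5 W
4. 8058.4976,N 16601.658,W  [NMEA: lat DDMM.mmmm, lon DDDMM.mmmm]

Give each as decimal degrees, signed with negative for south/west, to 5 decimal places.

1. -18.09467, 24.37197
2. -41.51819, -179.05562
3. -55.47056, -179.91958
4. 80.97496, -166.02763

Point 1:
  Lat: 5.68′ = 0.094667°; total 18.094667
  S → negative
  λ: 24 + 22.3184/60 = 24.371973
  E ⇒ keep positive
Point 2:
  Lat: degrees = first 2 digits = 41, minutes = 31.0913; 41 + 31.0913/60 = 41.518188
  S → negative
  Lon: degrees = first 3 digits = 179, minutes = 3.337; 179 + 3.337/60 = 179.055617
  W ⇒ negate
Point 3:
  Latitude: 55 + 28/60 + 14/3600 = 55.470556
  S ⇒ negate
  Lon: 55′ + 10.5″ = 55.17500′; 179 + 55.17500/60 = 179.919583
  W ⇒ negate
Point 4:
  φ: degrees = first 2 digits = 80, minutes = 58.4976; 80 + 58.4976/60 = 80.974960
  N ⇒ keep positive
  λ: degrees = first 3 digits = 166, minutes = 1.658; 166 + 1.658/60 = 166.027633
  W ⇒ negate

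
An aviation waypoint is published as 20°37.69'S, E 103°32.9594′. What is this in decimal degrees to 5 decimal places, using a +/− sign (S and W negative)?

Lat: 20 + 37.69/60 = 20.628167
S ⇒ negate
λ: 32.9594′ = 0.549323°; total 103.549323
E ⇒ keep positive

-20.62817, 103.54932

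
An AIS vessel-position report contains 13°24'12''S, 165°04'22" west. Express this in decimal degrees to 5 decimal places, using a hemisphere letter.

13.40333° S, 165.07278° W

Latitude: 13 + 24/60 + 12/3600 = 13.403333
Longitude: 165 + 4/60 + 22/3600 = 165.072778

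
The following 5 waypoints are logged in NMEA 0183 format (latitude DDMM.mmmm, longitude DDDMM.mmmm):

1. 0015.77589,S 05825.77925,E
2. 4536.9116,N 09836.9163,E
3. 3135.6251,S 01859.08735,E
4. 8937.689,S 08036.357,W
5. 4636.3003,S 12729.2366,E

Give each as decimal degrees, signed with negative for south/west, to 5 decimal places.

Point 1:
  φ: split at 2 digits → 00° and 15.77589′; 0 + 15.77589/60 = 0.262932
  S ⇒ negate
  Lon: degrees = first 3 digits = 58, minutes = 25.77925; 58 + 25.77925/60 = 58.429654
  E ⇒ keep positive
Point 2:
  φ: split at 2 digits → 45° and 36.9116′; 45 + 36.9116/60 = 45.615193
  N ⇒ keep positive
  Lon: split at 3 digits → 098° and 36.9163′; 98 + 36.9163/60 = 98.615272
  E ⇒ keep positive
Point 3:
  Latitude: degrees = first 2 digits = 31, minutes = 35.6251; 31 + 35.6251/60 = 31.593752
  hemisphere S, so the sign is −
  Lon: split at 3 digits → 018° and 59.08735′; 18 + 59.08735/60 = 18.984789
  E → positive
Point 4:
  Latitude: split at 2 digits → 89° and 37.689′; 89 + 37.689/60 = 89.628150
  hemisphere S, so the sign is −
  λ: degrees = first 3 digits = 80, minutes = 36.357; 80 + 36.357/60 = 80.605950
  W → negative
Point 5:
  φ: degrees = first 2 digits = 46, minutes = 36.3003; 46 + 36.3003/60 = 46.605005
  S ⇒ negate
  Lon: degrees = first 3 digits = 127, minutes = 29.2366; 127 + 29.2366/60 = 127.487277
  E → positive

1. -0.26293, 58.42965
2. 45.61519, 98.61527
3. -31.59375, 18.98479
4. -89.62815, -80.60595
5. -46.60501, 127.48728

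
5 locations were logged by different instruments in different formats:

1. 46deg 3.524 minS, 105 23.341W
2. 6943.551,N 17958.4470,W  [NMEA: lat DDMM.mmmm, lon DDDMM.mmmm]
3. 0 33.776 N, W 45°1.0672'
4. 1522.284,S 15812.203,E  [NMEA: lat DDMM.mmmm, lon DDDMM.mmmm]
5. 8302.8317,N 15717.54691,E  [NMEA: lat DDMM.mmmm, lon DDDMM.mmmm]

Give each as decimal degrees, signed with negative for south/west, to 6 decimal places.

1. -46.058733, -105.389017
2. 69.725850, -179.974117
3. 0.562933, -45.017787
4. -15.371400, 158.203383
5. 83.047195, 157.292449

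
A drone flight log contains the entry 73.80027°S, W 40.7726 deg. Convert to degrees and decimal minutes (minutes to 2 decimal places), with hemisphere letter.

73° 48.02′ S, 40° 46.36′ W

Lat: minutes = (73.800270 − 73) × 60 = 48.0162
Longitude: 40° + 0.772600 × 60 = 40° 46.3560′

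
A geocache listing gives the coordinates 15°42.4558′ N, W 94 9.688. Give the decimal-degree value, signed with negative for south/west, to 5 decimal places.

15.70760, -94.16147

φ: 42.4558′ = 0.707597°; total 15.707597
N ⇒ keep positive
Longitude: 9.688′ = 0.161467°; total 94.161467
W → negative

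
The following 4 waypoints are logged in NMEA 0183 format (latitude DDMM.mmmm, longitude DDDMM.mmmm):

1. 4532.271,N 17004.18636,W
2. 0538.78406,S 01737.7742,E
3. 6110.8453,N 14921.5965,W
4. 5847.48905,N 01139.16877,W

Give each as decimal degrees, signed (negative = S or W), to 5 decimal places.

1. 45.53785, -170.06977
2. -5.64640, 17.62957
3. 61.18076, -149.35994
4. 58.79148, -11.65281

Point 1:
  φ: degrees = first 2 digits = 45, minutes = 32.271; 45 + 32.271/60 = 45.537850
  N ⇒ keep positive
  λ: split at 3 digits → 170° and 4.18636′; 170 + 4.18636/60 = 170.069773
  W → negative
Point 2:
  φ: split at 2 digits → 05° and 38.78406′; 5 + 38.78406/60 = 5.646401
  hemisphere S, so the sign is −
  Lon: degrees = first 3 digits = 17, minutes = 37.7742; 17 + 37.7742/60 = 17.629570
  E → positive
Point 3:
  Latitude: split at 2 digits → 61° and 10.8453′; 61 + 10.8453/60 = 61.180755
  N ⇒ keep positive
  Lon: degrees = first 3 digits = 149, minutes = 21.5965; 149 + 21.5965/60 = 149.359942
  W ⇒ negate
Point 4:
  φ: split at 2 digits → 58° and 47.48905′; 58 + 47.48905/60 = 58.791484
  N ⇒ keep positive
  Lon: degrees = first 3 digits = 11, minutes = 39.16877; 11 + 39.16877/60 = 11.652813
  hemisphere W, so the sign is −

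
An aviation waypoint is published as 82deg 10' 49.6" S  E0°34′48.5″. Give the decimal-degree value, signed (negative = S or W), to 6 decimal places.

-82.180444, 0.580139

Lat: 82° + 10/60 + 49.6/3600 = 82 + 0.166667 + 0.013778 = 82.1804444
S ⇒ negate
Longitude: 0 + 34/60 + 48.5/3600 = 0.5801389
E → positive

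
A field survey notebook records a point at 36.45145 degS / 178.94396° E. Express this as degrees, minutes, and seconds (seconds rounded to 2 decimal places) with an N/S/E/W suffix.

Lat: 0.451450° → 27.08700′; 0.08700 × 60 = 5.2200″
λ: whole degrees 178; 56.63760′ → 56′ and 38.2560″

36°27′5.22″ S, 178°56′38.26″ E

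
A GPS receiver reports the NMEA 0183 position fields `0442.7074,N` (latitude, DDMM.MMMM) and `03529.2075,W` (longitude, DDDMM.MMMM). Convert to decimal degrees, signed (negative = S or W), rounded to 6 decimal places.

Latitude: degrees = first 2 digits = 4, minutes = 42.7074; 4 + 42.7074/60 = 4.7117900
N ⇒ keep positive
λ: split at 3 digits → 035° and 29.2075′; 35 + 29.2075/60 = 35.4867917
W ⇒ negate

4.711790, -35.486792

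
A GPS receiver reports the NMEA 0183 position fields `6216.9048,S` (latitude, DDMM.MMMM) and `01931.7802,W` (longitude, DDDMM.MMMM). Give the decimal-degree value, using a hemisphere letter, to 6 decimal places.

62.281747° S, 19.529670° W

Latitude: split at 2 digits → 62° and 16.9048′; 62 + 16.9048/60 = 62.2817467
Lon: split at 3 digits → 019° and 31.7802′; 19 + 31.7802/60 = 19.5296700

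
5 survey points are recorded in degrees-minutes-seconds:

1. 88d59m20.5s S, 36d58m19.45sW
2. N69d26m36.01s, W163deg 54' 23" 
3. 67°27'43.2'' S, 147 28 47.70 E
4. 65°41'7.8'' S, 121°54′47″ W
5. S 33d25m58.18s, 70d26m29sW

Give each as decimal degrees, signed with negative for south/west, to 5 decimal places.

Point 1:
  Latitude: 88 + 59/60 + 20.5/3600 = 88.989028
  S → negative
  Longitude: 58′ + 19.45″ = 58.32417′; 36 + 58.32417/60 = 36.972069
  W ⇒ negate
Point 2:
  Lat: 26′ + 36.01″ = 26.60017′; 69 + 26.60017/60 = 69.443336
  N ⇒ keep positive
  λ: 163 + 54/60 + 23/3600 = 163.906389
  W → negative
Point 3:
  Lat: 67 + 27/60 + 43.2/3600 = 67.462000
  S ⇒ negate
  λ: 147° + 28/60 + 47.7/3600 = 147 + 0.466667 + 0.013250 = 147.479917
  E → positive
Point 4:
  Latitude: 41′ + 7.8″ = 41.13000′; 65 + 41.13000/60 = 65.685500
  S → negative
  Lon: 121° + 54/60 + 47/3600 = 121 + 0.900000 + 0.013056 = 121.913056
  W → negative
Point 5:
  Lat: 33 + 25/60 + 58.18/3600 = 33.432828
  hemisphere S, so the sign is −
  λ: 26′ + 29″ = 26.48333′; 70 + 26.48333/60 = 70.441389
  hemisphere W, so the sign is −

1. -88.98903, -36.97207
2. 69.44334, -163.90639
3. -67.46200, 147.47992
4. -65.68550, -121.91306
5. -33.43283, -70.44139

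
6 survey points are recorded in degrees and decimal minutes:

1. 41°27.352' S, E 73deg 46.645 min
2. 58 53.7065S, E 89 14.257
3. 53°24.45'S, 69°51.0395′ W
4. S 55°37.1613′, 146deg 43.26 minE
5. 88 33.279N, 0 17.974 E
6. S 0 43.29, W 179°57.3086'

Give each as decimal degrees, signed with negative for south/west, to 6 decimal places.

Point 1:
  φ: 27.352′ = 0.455867°; total 41.4558667
  S → negative
  Longitude: 46.645′ = 0.777417°; total 73.7774167
  E ⇒ keep positive
Point 2:
  φ: 53.7065′ = 0.895108°; total 58.8951083
  S ⇒ negate
  Longitude: 89 + 14.257/60 = 89.2376167
  E → positive
Point 3:
  Lat: 24.45′ = 0.407500°; total 53.4075000
  S ⇒ negate
  Lon: 51.0395′ = 0.850658°; total 69.8506583
  hemisphere W, so the sign is −
Point 4:
  Lat: 37.1613′ = 0.619355°; total 55.6193550
  hemisphere S, so the sign is −
  Longitude: 146 + 43.26/60 = 146.7210000
  E → positive
Point 5:
  Lat: 88 + 33.279/60 = 88.5546500
  N ⇒ keep positive
  Lon: 17.974′ = 0.299567°; total 0.2995667
  E → positive
Point 6:
  Latitude: 43.29′ = 0.721500°; total 0.7215000
  S → negative
  Longitude: 57.3086′ = 0.955143°; total 179.9551433
  hemisphere W, so the sign is −

1. -41.455867, 73.777417
2. -58.895108, 89.237617
3. -53.407500, -69.850658
4. -55.619355, 146.721000
5. 88.554650, 0.299567
6. -0.721500, -179.955143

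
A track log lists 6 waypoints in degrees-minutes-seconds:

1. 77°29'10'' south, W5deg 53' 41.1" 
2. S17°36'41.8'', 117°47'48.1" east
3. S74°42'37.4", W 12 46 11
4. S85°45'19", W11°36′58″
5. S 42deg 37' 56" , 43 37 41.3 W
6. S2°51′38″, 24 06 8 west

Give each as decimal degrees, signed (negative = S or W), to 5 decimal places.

1. -77.48611, -5.89475
2. -17.61161, 117.79669
3. -74.71039, -12.76972
4. -85.75528, -11.61611
5. -42.63222, -43.62814
6. -2.86056, -24.10222

Point 1:
  Latitude: 77° + 29/60 + 10/3600 = 77 + 0.483333 + 0.002778 = 77.486111
  S ⇒ negate
  λ: 5° + 53/60 + 41.1/3600 = 5 + 0.883333 + 0.011417 = 5.894750
  W → negative
Point 2:
  φ: 17 + 36/60 + 41.8/3600 = 17.611611
  S ⇒ negate
  Longitude: 117° + 47/60 + 48.1/3600 = 117 + 0.783333 + 0.013361 = 117.796694
  E → positive
Point 3:
  Lat: 74° + 42/60 + 37.4/3600 = 74 + 0.700000 + 0.010389 = 74.710389
  hemisphere S, so the sign is −
  λ: 12 + 46/60 + 11/3600 = 12.769722
  hemisphere W, so the sign is −
Point 4:
  Latitude: 85 + 45/60 + 19/3600 = 85.755278
  S ⇒ negate
  Longitude: 11 + 36/60 + 58/3600 = 11.616111
  W ⇒ negate
Point 5:
  φ: 42° + 37/60 + 56/3600 = 42 + 0.616667 + 0.015556 = 42.632222
  S → negative
  Lon: 37′ + 41.3″ = 37.68833′; 43 + 37.68833/60 = 43.628139
  W → negative
Point 6:
  φ: 2° + 51/60 + 38/3600 = 2 + 0.850000 + 0.010556 = 2.860556
  S ⇒ negate
  λ: 24 + 6/60 + 8/3600 = 24.102222
  hemisphere W, so the sign is −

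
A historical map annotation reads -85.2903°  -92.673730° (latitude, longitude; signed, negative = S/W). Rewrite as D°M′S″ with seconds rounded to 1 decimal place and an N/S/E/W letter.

Latitude is negative → S; |value| = 85.290300
Lat: 0.290300 × 60 = 17.41800′ → 17′, remainder × 60 = 25.080″
Longitude is negative → W; |value| = 92.673730
λ: 0.673730° → 40.42380′; 0.42380 × 60 = 25.428″

85°17′25.1″ S, 92°40′25.4″ W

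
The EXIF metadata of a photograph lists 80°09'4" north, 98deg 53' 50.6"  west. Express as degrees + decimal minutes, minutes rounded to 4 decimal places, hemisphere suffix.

Lat: seconds/60 = 0.06667; minutes = 9 + 0.06667 = 9.066667
Longitude: seconds/60 = 0.84333; minutes = 53 + 0.84333 = 53.843333

80° 9.0667′ N, 98° 53.8433′ W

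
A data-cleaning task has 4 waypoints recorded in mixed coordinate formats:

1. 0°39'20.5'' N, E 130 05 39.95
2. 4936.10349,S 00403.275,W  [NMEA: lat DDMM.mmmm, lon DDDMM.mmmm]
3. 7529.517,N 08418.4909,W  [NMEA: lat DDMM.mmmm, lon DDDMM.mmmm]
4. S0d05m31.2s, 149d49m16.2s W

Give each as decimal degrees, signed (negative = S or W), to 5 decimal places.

Point 1:
  Lat: 0° + 39/60 + 20.5/3600 = 0 + 0.650000 + 0.005694 = 0.655694
  N ⇒ keep positive
  λ: 5′ + 39.95″ = 5.66583′; 130 + 5.66583/60 = 130.094431
  E ⇒ keep positive
Point 2:
  Lat: split at 2 digits → 49° and 36.10349′; 49 + 36.10349/60 = 49.601725
  hemisphere S, so the sign is −
  Longitude: split at 3 digits → 004° and 3.275′; 4 + 3.275/60 = 4.054583
  W → negative
Point 3:
  φ: split at 2 digits → 75° and 29.517′; 75 + 29.517/60 = 75.491950
  N ⇒ keep positive
  λ: degrees = first 3 digits = 84, minutes = 18.4909; 84 + 18.4909/60 = 84.308182
  hemisphere W, so the sign is −
Point 4:
  Lat: 0° + 5/60 + 31.2/3600 = 0 + 0.083333 + 0.008667 = 0.092000
  hemisphere S, so the sign is −
  λ: 149 + 49/60 + 16.2/3600 = 149.821167
  hemisphere W, so the sign is −

1. 0.65569, 130.09443
2. -49.60172, -4.05458
3. 75.49195, -84.30818
4. -0.09200, -149.82117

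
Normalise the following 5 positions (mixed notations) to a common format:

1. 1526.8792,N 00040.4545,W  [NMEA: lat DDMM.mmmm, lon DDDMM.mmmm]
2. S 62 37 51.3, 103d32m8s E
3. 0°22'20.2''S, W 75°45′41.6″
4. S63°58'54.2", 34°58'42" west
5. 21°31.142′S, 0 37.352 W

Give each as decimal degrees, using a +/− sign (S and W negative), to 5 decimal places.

1. 15.44799, -0.67424
2. -62.63092, 103.53556
3. -0.37228, -75.76156
4. -63.98172, -34.97833
5. -21.51903, -0.62253

Point 1:
  Lat: degrees = first 2 digits = 15, minutes = 26.8792; 15 + 26.8792/60 = 15.447987
  N ⇒ keep positive
  Longitude: split at 3 digits → 000° and 40.4545′; 0 + 40.4545/60 = 0.674242
  W → negative
Point 2:
  Latitude: 37′ + 51.3″ = 37.85500′; 62 + 37.85500/60 = 62.630917
  S ⇒ negate
  Longitude: 32′ + 8″ = 32.13333′; 103 + 32.13333/60 = 103.535556
  E ⇒ keep positive
Point 3:
  Lat: 22′ + 20.2″ = 22.33667′; 0 + 22.33667/60 = 0.372278
  S ⇒ negate
  λ: 75 + 45/60 + 41.6/3600 = 75.761556
  W ⇒ negate
Point 4:
  Lat: 63 + 58/60 + 54.2/3600 = 63.981722
  S → negative
  λ: 34° + 58/60 + 42/3600 = 34 + 0.966667 + 0.011667 = 34.978333
  W ⇒ negate
Point 5:
  Lat: 21 + 31.142/60 = 21.519033
  S ⇒ negate
  λ: 37.352′ = 0.622533°; total 0.622533
  hemisphere W, so the sign is −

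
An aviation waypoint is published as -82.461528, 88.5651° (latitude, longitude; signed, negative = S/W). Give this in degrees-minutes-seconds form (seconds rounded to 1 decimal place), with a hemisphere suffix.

82°27′41.5″ S, 88°33′54.4″ E

Latitude is negative → S; |value| = 82.461528
φ: whole degrees 82; 27.69168′ → 27′ and 41.501″
Lon: 0.565100° → 33.90600′; 0.90600 × 60 = 54.360″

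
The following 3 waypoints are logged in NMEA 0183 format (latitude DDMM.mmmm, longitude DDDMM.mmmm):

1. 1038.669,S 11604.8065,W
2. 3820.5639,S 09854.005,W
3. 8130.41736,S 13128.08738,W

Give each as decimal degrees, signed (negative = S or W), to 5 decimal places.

1. -10.64448, -116.08011
2. -38.34273, -98.90008
3. -81.50696, -131.46812

Point 1:
  Lat: degrees = first 2 digits = 10, minutes = 38.669; 10 + 38.669/60 = 10.644483
  S ⇒ negate
  λ: split at 3 digits → 116° and 4.8065′; 116 + 4.8065/60 = 116.080108
  hemisphere W, so the sign is −
Point 2:
  Latitude: split at 2 digits → 38° and 20.5639′; 38 + 20.5639/60 = 38.342732
  S → negative
  λ: split at 3 digits → 098° and 54.005′; 98 + 54.005/60 = 98.900083
  hemisphere W, so the sign is −
Point 3:
  Lat: split at 2 digits → 81° and 30.41736′; 81 + 30.41736/60 = 81.506956
  hemisphere S, so the sign is −
  λ: degrees = first 3 digits = 131, minutes = 28.08738; 131 + 28.08738/60 = 131.468123
  W → negative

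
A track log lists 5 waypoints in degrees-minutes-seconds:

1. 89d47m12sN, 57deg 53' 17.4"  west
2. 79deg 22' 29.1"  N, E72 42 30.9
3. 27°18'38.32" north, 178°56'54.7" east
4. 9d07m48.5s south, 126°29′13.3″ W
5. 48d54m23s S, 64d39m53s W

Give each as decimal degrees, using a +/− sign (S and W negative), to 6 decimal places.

1. 89.786667, -57.888167
2. 79.374750, 72.708583
3. 27.310644, 178.948528
4. -9.130139, -126.487028
5. -48.906389, -64.664722

Point 1:
  Latitude: 89 + 47/60 + 12/3600 = 89.7866667
  N → positive
  Lon: 57° + 53/60 + 17.4/3600 = 57 + 0.883333 + 0.004833 = 57.8881667
  hemisphere W, so the sign is −
Point 2:
  Lat: 79 + 22/60 + 29.1/3600 = 79.3747500
  N ⇒ keep positive
  Lon: 72° + 42/60 + 30.9/3600 = 72 + 0.700000 + 0.008583 = 72.7085833
  E ⇒ keep positive
Point 3:
  Lat: 27° + 18/60 + 38.32/3600 = 27 + 0.300000 + 0.010644 = 27.3106444
  N → positive
  Lon: 178 + 56/60 + 54.7/3600 = 178.9485278
  E ⇒ keep positive
Point 4:
  Latitude: 9° + 7/60 + 48.5/3600 = 9 + 0.116667 + 0.013472 = 9.1301389
  hemisphere S, so the sign is −
  Lon: 126° + 29/60 + 13.3/3600 = 126 + 0.483333 + 0.003694 = 126.4870278
  hemisphere W, so the sign is −
Point 5:
  φ: 54′ + 23″ = 54.38333′; 48 + 54.38333/60 = 48.9063889
  S ⇒ negate
  λ: 39′ + 53″ = 39.88333′; 64 + 39.88333/60 = 64.6647222
  W → negative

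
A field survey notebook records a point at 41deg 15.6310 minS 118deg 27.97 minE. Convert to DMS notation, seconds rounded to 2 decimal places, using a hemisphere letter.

41°15′37.86″ S, 118°27′58.20″ E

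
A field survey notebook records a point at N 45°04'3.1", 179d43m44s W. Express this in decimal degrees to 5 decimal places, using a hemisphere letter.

Lat: 4′ + 3.1″ = 4.05167′; 45 + 4.05167/60 = 45.067528
λ: 179° + 43/60 + 44/3600 = 179 + 0.716667 + 0.012222 = 179.728889

45.06753° N, 179.72889° W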